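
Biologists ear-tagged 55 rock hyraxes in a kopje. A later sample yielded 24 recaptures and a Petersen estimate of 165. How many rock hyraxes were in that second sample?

C = 72

From N = M·C/R: C = N·R / M = 165·24 / 55 = 3960 / 55 = 72.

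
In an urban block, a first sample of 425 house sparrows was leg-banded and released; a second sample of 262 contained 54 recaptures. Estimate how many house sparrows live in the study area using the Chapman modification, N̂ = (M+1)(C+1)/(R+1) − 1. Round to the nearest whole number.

N ≈ 2036

N̂ = (425+1)(262+1)/(54+1) − 1 = 426·263/55 − 1
= 112038/55 − 1 ≈ 2037.1 − 1 ≈ 2036.1 → 2036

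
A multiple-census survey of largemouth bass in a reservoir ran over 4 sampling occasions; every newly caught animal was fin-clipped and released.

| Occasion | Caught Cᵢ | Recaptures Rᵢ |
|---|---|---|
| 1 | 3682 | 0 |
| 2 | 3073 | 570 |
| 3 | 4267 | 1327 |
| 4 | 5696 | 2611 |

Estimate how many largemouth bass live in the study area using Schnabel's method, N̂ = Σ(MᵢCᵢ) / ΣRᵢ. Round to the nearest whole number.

N ≈ 19,894

Marked at large before each occasion: Mᵢ = Σⱼ<ᵢ (Cⱼ − Rⱼ) → M1=0, M2=3682, M3=6185, M4=9125
Σ MᵢCᵢ = 0·3682 + 3682·3073 + 6185·4267 + 9125·5696 = 0 + 11314786 + 26391395 + 51976000 = 89682181
Σ Rᵢ = 0 + 570 + 1327 + 2611 = 4508
N̂ = 89682181 / 4508 ≈ 19894.0 → 19894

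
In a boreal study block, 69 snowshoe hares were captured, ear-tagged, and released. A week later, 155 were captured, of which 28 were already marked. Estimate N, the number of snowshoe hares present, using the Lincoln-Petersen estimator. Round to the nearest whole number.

If marked individuals mix randomly, R/C ≈ M/N, giving N ≈ M·C/R.
N = (69 × 155) / 28 = 10695 / 28 ≈ 382.0 → 382

N ≈ 382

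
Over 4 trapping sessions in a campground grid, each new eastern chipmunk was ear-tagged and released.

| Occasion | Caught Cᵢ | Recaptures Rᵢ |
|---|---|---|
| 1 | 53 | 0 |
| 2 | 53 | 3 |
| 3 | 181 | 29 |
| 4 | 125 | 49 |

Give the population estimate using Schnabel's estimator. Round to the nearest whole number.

Marked at large before each occasion: Mᵢ = Σⱼ<ᵢ (Cⱼ − Rⱼ) → M1=0, M2=53, M3=103, M4=255
Σ MᵢCᵢ = 0·53 + 53·53 + 103·181 + 255·125 = 0 + 2809 + 18643 + 31875 = 53327
Σ Rᵢ = 0 + 3 + 29 + 49 = 81
N̂ = 53327 / 81 ≈ 658.4 → 658

N ≈ 658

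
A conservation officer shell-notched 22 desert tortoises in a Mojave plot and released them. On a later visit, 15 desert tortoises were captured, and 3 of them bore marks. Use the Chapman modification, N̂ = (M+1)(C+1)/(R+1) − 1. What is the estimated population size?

N̂ = (22+1)(15+1)/(3+1) − 1 = 23·16/4 − 1
= 368/4 − 1 = 92 − 1 = 91

N = 91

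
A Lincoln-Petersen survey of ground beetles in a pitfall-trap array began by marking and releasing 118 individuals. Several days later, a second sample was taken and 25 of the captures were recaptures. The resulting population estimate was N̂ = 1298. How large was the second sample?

From N = M·C/R: C = N·R / M = 1298·25 / 118 = 32450 / 118 = 275.

C = 275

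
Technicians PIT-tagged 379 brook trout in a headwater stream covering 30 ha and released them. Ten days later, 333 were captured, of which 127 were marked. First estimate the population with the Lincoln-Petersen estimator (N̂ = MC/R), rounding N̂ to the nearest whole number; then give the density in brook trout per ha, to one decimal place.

density ≈ 33.1 brook trout per ha

N̂ = 379·333/127 = 126207/127 ≈ 993.8 → 994
Density = N̂ / area = 994 / 30 ≈ 33.13 → 33.1 per ha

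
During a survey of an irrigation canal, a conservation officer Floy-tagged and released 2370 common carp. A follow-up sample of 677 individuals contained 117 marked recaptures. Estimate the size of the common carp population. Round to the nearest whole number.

N = (2370 × 677) / 117 = 1604490 / 117 ≈ 13713.6 → 13714

N ≈ 13,714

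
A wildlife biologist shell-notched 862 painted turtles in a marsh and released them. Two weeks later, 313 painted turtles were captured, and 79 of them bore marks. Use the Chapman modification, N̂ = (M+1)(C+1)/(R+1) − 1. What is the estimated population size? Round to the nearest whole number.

N̂ = (862+1)(313+1)/(79+1) − 1 = 863·314/80 − 1
= 270982/80 − 1 ≈ 3387.3 − 1 ≈ 3386.3 → 3386

N ≈ 3386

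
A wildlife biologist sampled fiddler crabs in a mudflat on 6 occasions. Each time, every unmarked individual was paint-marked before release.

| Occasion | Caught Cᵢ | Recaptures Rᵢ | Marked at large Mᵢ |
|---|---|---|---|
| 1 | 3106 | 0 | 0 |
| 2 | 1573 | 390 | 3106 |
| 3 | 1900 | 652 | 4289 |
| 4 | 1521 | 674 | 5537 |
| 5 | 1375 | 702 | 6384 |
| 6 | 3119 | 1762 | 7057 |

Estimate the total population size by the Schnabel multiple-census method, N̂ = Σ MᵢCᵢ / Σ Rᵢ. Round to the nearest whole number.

Σ MᵢCᵢ = 0·3106 + 3106·1573 + 4289·1900 + 5537·1521 + 6384·1375 + 7057·3119 = 0 + 4885738 + 8149100 + 8421777 + 8778000 + 22010783 = 52245398
Σ Rᵢ = 0 + 390 + 652 + 674 + 702 + 1762 = 4180
N̂ = 52245398 / 4180 ≈ 12498.9 → 12499

N ≈ 12,499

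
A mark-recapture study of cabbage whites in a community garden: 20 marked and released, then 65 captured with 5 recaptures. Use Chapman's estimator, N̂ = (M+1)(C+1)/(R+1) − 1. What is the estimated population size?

N̂ = (20+1)(65+1)/(5+1) − 1 = 21·66/6 − 1
= 1386/6 − 1 = 231 − 1 = 230

N = 230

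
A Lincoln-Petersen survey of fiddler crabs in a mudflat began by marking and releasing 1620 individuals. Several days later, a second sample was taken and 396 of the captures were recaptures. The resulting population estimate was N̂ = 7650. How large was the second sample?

C = 1870

From N = M·C/R: C = N·R / M = 7650·396 / 1620 = 3029400 / 1620 = 1870.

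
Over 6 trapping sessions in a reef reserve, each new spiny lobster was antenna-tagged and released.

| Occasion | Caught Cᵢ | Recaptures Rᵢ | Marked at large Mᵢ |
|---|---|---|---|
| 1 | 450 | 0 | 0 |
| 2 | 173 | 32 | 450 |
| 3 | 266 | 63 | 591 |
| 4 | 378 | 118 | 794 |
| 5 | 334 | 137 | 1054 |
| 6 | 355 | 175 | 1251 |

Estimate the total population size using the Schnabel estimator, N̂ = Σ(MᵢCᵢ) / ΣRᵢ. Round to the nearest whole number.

N ≈ 2536

Σ MᵢCᵢ = 0·450 + 450·173 + 591·266 + 794·378 + 1054·334 + 1251·355 = 0 + 77850 + 157206 + 300132 + 352036 + 444105 = 1331329
Σ Rᵢ = 0 + 32 + 63 + 118 + 137 + 175 = 525
N̂ = 1331329 / 525 ≈ 2535.9 → 2536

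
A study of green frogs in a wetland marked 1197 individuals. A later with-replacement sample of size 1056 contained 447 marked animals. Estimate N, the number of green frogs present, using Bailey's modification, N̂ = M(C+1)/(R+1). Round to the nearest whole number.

N̂ = 1197·(1056+1)/(447+1) = 1197·1057/448 = 1265229/448 ≈ 2824.2 → 2824

N ≈ 2824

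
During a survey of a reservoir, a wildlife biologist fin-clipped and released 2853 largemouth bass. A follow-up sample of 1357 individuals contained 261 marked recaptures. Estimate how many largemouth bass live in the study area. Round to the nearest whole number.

N ≈ 14,833

N = (2853 × 1357) / 261 = 3871521 / 261 ≈ 14833.4 → 14833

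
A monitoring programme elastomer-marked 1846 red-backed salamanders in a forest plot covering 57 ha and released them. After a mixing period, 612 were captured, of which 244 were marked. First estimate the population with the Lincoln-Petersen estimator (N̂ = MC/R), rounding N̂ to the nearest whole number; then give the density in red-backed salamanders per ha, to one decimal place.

N̂ = 1846·612/244 = 1129752/244 ≈ 4630.1 → 4630
Density = N̂ / area = 4630 / 57 ≈ 81.23 → 81.2 per ha

density ≈ 81.2 red-backed salamanders per ha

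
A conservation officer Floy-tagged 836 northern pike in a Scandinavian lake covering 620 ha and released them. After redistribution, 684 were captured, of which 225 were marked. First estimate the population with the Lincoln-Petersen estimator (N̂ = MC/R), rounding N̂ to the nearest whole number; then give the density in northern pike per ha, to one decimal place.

N̂ = 836·684/225 = 571824/225 ≈ 2541.4 → 2541
Density = N̂ / area = 2541 / 620 ≈ 4.10 → 4.1 per ha

density ≈ 4.1 northern pike per ha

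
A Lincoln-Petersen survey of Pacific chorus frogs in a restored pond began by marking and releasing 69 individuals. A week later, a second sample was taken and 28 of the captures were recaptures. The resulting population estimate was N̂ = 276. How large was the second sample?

From N = M·C/R: C = N·R / M = 276·28 / 69 = 7728 / 69 = 112.

C = 112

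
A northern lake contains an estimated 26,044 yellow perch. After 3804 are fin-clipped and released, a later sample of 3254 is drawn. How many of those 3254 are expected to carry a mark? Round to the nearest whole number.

Expected recaptures E[R] = M·C / N.
E[R] = 3804 × 3254 / 26044 = 12378216 / 26044 ≈ 475.3 → 475

expected recaptures ≈ 475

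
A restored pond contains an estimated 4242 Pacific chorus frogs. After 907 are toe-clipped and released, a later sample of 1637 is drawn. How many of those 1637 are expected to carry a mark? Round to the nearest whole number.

expected recaptures ≈ 350

The marked fraction of the population is 907/4242, so in a sample of 1637 expect C·(M/N) marked.
E[R] = 907 × 1637 / 4242 = 1484759 / 4242 ≈ 350.0 → 350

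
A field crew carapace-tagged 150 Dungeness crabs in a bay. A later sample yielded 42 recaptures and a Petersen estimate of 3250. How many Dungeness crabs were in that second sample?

C = 910

From N = M·C/R: C = N·R / M = 3250·42 / 150 = 136500 / 150 = 910.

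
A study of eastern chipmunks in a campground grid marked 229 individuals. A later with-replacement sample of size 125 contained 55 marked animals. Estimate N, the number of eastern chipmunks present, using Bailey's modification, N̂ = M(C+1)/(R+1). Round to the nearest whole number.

N̂ = 229·(125+1)/(55+1) = 229·126/56 = 28854/56 ≈ 515.2 → 515

N ≈ 515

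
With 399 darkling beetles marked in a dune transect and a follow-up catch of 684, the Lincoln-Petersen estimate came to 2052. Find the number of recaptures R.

R = 133

From N = M·C/R: R = M·C / N = 399·684 / 2052 = 272916 / 2052 = 133.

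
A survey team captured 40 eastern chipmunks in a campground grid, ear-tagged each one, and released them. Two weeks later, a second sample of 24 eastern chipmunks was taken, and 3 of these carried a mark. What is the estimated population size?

The marked fraction in the recapture sample should equal the marked fraction in the population: 3/24 = 40/N.
N = (40 × 24) / 3 = 960 / 3 = 320

N = 320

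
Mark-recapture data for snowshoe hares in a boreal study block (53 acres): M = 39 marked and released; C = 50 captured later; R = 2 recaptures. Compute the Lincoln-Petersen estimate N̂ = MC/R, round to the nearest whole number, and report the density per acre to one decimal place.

density ≈ 18.4 snowshoe hares per acre

N̂ = 39·50/2 = 1950/2 = 975
Density = N̂ / area = 975 / 53 ≈ 18.40 → 18.4 per acre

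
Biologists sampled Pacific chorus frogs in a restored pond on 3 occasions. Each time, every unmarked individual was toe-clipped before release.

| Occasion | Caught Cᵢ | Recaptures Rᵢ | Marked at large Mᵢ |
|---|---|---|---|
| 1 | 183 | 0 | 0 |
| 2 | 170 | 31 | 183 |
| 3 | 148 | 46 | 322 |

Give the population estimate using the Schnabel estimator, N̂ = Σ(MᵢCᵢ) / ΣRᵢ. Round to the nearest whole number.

Σ MᵢCᵢ = 0·183 + 183·170 + 322·148 = 0 + 31110 + 47656 = 78766
Σ Rᵢ = 0 + 31 + 46 = 77
N̂ = 78766 / 77 ≈ 1022.9 → 1023

N ≈ 1023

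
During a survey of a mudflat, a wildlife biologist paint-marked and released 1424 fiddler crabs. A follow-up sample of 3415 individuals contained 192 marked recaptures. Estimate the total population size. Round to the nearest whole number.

N ≈ 25,328

N = (1424 × 3415) / 192 = 4862960 / 192 ≈ 25327.9 → 25328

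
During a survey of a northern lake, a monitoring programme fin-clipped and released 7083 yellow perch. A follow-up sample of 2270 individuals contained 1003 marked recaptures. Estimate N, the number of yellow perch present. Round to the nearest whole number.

N = (7083 × 2270) / 1003 = 16078410 / 1003 ≈ 16030.3 → 16030

N ≈ 16,030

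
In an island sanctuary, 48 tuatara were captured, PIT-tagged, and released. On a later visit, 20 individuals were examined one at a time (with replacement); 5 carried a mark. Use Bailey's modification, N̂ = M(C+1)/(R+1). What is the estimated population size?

N = 168

N̂ = 48·(20+1)/(5+1) = 48·21/6 = 1008/6 = 168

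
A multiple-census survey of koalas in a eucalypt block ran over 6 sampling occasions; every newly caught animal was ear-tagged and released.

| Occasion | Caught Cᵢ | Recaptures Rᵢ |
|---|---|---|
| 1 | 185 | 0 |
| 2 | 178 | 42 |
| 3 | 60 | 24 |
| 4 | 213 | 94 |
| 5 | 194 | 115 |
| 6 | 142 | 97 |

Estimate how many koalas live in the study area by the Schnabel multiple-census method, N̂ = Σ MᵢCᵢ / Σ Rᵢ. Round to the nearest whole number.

Marked at large before each occasion: Mᵢ = Σⱼ<ᵢ (Cⱼ − Rⱼ) → M1=0, M2=185, M3=321, M4=357, M5=476, M6=555
Σ MᵢCᵢ = 0·185 + 185·178 + 321·60 + 357·213 + 476·194 + 555·142 = 0 + 32930 + 19260 + 76041 + 92344 + 78810 = 299385
Σ Rᵢ = 0 + 42 + 24 + 94 + 115 + 97 = 372
N̂ = 299385 / 372 ≈ 804.8 → 805

N ≈ 805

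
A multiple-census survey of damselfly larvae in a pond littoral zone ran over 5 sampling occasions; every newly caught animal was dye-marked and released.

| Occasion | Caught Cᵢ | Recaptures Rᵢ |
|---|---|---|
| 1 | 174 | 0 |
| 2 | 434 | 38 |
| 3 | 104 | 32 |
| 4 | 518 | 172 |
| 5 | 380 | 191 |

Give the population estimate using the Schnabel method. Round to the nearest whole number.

N ≈ 1946

Marked at large before each occasion: Mᵢ = Σⱼ<ᵢ (Cⱼ − Rⱼ) → M1=0, M2=174, M3=570, M4=642, M5=988
Σ MᵢCᵢ = 0·174 + 174·434 + 570·104 + 642·518 + 988·380 = 0 + 75516 + 59280 + 332556 + 375440 = 842792
Σ Rᵢ = 0 + 38 + 32 + 172 + 191 = 433
N̂ = 842792 / 433 ≈ 1946.4 → 1946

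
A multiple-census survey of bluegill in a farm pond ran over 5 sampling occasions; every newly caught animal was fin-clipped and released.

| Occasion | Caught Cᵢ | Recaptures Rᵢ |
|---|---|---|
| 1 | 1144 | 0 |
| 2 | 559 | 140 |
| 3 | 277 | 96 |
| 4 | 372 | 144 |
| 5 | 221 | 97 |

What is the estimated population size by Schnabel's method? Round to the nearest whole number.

Marked at large before each occasion: Mᵢ = Σⱼ<ᵢ (Cⱼ − Rⱼ) → M1=0, M2=1144, M3=1563, M4=1744, M5=1972
Σ MᵢCᵢ = 0·1144 + 1144·559 + 1563·277 + 1744·372 + 1972·221 = 0 + 639496 + 432951 + 648768 + 435812 = 2157027
Σ Rᵢ = 0 + 140 + 96 + 144 + 97 = 477
N̂ = 2157027 / 477 ≈ 4522.1 → 4522

N ≈ 4522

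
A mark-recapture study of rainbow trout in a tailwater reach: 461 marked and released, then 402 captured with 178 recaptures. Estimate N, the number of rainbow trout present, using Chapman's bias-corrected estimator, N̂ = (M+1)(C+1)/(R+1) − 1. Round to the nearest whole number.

N̂ = (461+1)(402+1)/(178+1) − 1 = 462·403/179 − 1
= 186186/179 − 1 ≈ 1040.1 − 1 ≈ 1039.1 → 1039

N ≈ 1039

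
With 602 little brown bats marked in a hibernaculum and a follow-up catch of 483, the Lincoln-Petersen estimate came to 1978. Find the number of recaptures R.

R = 147

From N = M·C/R: R = M·C / N = 602·483 / 1978 = 290766 / 1978 = 147.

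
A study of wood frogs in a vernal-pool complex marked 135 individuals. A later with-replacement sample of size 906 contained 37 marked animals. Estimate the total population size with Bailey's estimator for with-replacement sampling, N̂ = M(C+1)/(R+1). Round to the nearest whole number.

N ≈ 3222

N̂ = 135·(906+1)/(37+1) = 135·907/38 = 122445/38 ≈ 3222.2 → 3222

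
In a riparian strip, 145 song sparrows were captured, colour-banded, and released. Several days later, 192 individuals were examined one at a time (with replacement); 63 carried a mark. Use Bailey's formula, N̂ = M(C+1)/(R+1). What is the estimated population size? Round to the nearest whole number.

N ≈ 437

N̂ = 145·(192+1)/(63+1) = 145·193/64 = 27985/64 ≈ 437.3 → 437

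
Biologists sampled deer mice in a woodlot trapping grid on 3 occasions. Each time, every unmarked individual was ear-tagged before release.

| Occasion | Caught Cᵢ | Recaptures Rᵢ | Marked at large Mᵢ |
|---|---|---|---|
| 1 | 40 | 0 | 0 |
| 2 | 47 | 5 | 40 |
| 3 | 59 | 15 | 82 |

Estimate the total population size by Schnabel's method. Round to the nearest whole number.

N ≈ 336

Σ MᵢCᵢ = 0·40 + 40·47 + 82·59 = 0 + 1880 + 4838 = 6718
Σ Rᵢ = 0 + 5 + 15 = 20
N̂ = 6718 / 20 ≈ 335.9 → 336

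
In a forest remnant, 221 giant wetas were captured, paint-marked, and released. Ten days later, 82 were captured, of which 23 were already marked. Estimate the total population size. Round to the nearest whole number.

N ≈ 788

N = (221 × 82) / 23 = 18122 / 23 ≈ 787.9 → 788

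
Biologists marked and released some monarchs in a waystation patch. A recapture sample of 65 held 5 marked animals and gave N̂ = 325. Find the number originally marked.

M = 25

From N = M·C/R: M = N·R / C = 325·5 / 65 = 1625 / 65 = 25.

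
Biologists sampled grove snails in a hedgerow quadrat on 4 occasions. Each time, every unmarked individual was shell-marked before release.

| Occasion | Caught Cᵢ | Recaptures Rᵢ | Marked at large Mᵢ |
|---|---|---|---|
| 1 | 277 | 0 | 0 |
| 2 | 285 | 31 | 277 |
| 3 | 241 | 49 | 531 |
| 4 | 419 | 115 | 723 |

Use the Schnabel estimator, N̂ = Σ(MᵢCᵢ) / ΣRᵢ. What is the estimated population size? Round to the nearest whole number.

Σ MᵢCᵢ = 0·277 + 277·285 + 531·241 + 723·419 = 0 + 78945 + 127971 + 302937 = 509853
Σ Rᵢ = 0 + 31 + 49 + 115 = 195
N̂ = 509853 / 195 ≈ 2614.6 → 2615

N ≈ 2615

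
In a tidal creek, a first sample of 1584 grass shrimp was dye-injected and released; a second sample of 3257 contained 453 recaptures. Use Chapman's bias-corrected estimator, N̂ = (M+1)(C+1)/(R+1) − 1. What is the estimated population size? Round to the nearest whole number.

N ≈ 11,373

N̂ = (1584+1)(3257+1)/(453+1) − 1 = 1585·3258/454 − 1
= 5163930/454 − 1 ≈ 11374.3 − 1 ≈ 11373.3 → 11373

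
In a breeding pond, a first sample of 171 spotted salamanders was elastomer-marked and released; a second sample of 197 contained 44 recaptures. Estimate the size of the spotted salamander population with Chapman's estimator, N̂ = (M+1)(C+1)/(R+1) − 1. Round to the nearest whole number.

N ≈ 756

N̂ = (171+1)(197+1)/(44+1) − 1 = 172·198/45 − 1
= 34056/45 − 1 ≈ 756.8 − 1 ≈ 755.8 → 756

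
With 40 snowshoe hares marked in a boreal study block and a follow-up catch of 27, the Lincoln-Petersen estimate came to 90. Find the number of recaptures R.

R = 12

From N = M·C/R: R = M·C / N = 40·27 / 90 = 1080 / 90 = 12.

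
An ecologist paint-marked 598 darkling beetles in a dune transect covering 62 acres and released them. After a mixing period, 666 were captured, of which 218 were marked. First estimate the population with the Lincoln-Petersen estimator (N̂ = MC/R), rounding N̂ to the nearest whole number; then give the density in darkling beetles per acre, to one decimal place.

N̂ = 598·666/218 = 398268/218 ≈ 1826.9 → 1827
Density = N̂ / area = 1827 / 62 ≈ 29.47 → 29.5 per acre

density ≈ 29.5 darkling beetles per acre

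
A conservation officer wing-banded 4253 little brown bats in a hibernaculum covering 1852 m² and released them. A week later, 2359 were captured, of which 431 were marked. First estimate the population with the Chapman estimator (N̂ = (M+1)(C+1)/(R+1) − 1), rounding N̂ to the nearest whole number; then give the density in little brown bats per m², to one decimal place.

N̂ = 4254·2360/432 − 1 = 10039440/432 − 1 ≈ 23238.4 → 23238
Density = N̂ / area = 23238 / 1852 ≈ 12.548 → 12.5 per m²

density ≈ 12.5 little brown bats per m²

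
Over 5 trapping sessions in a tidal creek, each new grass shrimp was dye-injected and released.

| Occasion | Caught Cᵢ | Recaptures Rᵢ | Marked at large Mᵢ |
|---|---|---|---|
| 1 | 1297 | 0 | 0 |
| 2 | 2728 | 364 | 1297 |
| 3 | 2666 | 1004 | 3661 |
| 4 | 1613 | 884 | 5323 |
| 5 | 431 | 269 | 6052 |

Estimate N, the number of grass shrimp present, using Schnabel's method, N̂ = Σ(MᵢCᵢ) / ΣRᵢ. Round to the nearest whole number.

Σ MᵢCᵢ = 0·1297 + 1297·2728 + 3661·2666 + 5323·1613 + 6052·431 = 0 + 3538216 + 9760226 + 8585999 + 2608412 = 24492853
Σ Rᵢ = 0 + 364 + 1004 + 884 + 269 = 2521
N̂ = 24492853 / 2521 ≈ 9715.5 → 9716

N ≈ 9716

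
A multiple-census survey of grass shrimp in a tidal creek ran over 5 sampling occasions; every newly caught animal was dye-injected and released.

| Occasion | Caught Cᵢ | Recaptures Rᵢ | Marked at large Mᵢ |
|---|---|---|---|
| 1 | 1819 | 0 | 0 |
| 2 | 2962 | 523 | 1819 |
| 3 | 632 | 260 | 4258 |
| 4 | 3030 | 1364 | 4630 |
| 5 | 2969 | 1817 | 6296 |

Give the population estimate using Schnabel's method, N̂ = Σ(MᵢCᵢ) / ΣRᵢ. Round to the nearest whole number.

N ≈ 10,293

Σ MᵢCᵢ = 0·1819 + 1819·2962 + 4258·632 + 4630·3030 + 6296·2969 = 0 + 5387878 + 2691056 + 14028900 + 18692824 = 40800658
Σ Rᵢ = 0 + 523 + 260 + 1364 + 1817 = 3964
N̂ = 40800658 / 3964 ≈ 10292.8 → 10293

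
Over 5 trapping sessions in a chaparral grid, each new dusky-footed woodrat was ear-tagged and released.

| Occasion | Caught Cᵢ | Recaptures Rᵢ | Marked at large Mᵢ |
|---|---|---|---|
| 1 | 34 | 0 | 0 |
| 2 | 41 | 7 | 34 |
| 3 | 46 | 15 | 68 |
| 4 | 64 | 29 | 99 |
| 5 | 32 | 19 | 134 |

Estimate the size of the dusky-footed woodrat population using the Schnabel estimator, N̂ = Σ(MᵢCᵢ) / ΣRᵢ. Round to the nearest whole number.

N ≈ 216

Σ MᵢCᵢ = 0·34 + 34·41 + 68·46 + 99·64 + 134·32 = 0 + 1394 + 3128 + 6336 + 4288 = 15146
Σ Rᵢ = 0 + 7 + 15 + 29 + 19 = 70
N̂ = 15146 / 70 ≈ 216.4 → 216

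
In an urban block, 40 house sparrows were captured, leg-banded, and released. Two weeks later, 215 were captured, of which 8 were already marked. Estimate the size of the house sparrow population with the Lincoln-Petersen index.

N = 1075

Lincoln-Petersen assumes M/N = R/C, so N = M·C / R.
N = (40 × 215) / 8 = 8600 / 8 = 1075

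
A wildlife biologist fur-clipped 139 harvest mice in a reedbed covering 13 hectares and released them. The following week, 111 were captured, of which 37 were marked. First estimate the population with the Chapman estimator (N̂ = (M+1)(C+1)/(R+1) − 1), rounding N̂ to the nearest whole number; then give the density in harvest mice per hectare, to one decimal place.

density ≈ 31.7 harvest mice per hectare

N̂ = 140·112/38 − 1 = 15680/38 − 1 ≈ 411.6 → 412
Density = N̂ / area = 412 / 13 ≈ 31.69 → 31.7 per hectare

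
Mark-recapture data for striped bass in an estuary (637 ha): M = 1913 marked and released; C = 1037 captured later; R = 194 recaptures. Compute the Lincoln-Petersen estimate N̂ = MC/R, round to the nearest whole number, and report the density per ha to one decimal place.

N̂ = 1913·1037/194 = 1983781/194 ≈ 10225.7 → 10226
Density = N̂ / area = 10226 / 637 ≈ 16.05 → 16.1 per ha

density ≈ 16.1 striped bass per ha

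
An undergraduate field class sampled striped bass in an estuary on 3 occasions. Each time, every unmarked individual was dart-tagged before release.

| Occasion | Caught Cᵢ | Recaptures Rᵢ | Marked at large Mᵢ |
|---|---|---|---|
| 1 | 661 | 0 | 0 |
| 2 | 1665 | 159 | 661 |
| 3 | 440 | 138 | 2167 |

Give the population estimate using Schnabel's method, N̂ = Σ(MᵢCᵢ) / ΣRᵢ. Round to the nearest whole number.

Σ MᵢCᵢ = 0·661 + 661·1665 + 2167·440 = 0 + 1100565 + 953480 = 2054045
Σ Rᵢ = 0 + 159 + 138 = 297
N̂ = 2054045 / 297 ≈ 6916.0 → 6916

N ≈ 6916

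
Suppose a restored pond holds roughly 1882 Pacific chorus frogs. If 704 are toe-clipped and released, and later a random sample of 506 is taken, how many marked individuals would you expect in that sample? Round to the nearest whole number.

The marked fraction of the population is 704/1882, so in a sample of 506 expect C·(M/N) marked.
E[R] = 704 × 506 / 1882 = 356224 / 1882 ≈ 189.3 → 189

expected recaptures ≈ 189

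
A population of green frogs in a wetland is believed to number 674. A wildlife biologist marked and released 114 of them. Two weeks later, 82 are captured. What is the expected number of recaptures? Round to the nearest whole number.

expected recaptures ≈ 14

Expected recaptures E[R] = M·C / N.
E[R] = 114 × 82 / 674 = 9348 / 674 ≈ 13.9 → 14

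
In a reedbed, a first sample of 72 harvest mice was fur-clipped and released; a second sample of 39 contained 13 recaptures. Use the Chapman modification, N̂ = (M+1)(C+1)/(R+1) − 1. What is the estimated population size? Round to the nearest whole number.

N ≈ 208

N̂ = (72+1)(39+1)/(13+1) − 1 = 73·40/14 − 1
= 2920/14 − 1 ≈ 208.6 − 1 ≈ 207.6 → 208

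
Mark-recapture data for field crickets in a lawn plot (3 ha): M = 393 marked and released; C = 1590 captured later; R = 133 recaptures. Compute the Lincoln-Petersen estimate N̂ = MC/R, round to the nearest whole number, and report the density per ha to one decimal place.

density ≈ 1566.0 field crickets per ha

N̂ = 393·1590/133 = 624870/133 ≈ 4698.3 → 4698
Density = N̂ / area = 4698 / 3 = 1566.0 per ha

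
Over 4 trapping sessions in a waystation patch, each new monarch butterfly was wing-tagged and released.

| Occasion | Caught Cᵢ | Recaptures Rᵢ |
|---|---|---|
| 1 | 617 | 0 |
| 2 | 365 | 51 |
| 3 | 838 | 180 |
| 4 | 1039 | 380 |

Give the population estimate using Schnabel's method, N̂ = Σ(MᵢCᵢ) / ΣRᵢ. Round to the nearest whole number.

N ≈ 4348

Marked at large before each occasion: Mᵢ = Σⱼ<ᵢ (Cⱼ − Rⱼ) → M1=0, M2=617, M3=931, M4=1589
Σ MᵢCᵢ = 0·617 + 617·365 + 931·838 + 1589·1039 = 0 + 225205 + 780178 + 1650971 = 2656354
Σ Rᵢ = 0 + 51 + 180 + 380 = 611
N̂ = 2656354 / 611 ≈ 4347.6 → 4348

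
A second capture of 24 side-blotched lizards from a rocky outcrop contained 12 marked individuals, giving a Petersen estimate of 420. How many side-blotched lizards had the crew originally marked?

From N = M·C/R: M = N·R / C = 420·12 / 24 = 5040 / 24 = 210.

M = 210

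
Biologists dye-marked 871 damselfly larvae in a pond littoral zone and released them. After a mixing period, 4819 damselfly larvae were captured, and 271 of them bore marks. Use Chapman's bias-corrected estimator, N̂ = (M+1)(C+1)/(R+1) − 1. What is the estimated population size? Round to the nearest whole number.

N ≈ 15,451

N̂ = (871+1)(4819+1)/(271+1) − 1 = 872·4820/272 − 1
= 4203040/272 − 1 ≈ 15452.4 − 1 ≈ 15451.4 → 15451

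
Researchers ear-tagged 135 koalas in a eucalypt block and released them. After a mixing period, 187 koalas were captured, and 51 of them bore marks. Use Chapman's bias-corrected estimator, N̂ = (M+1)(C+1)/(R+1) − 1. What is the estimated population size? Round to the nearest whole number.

N̂ = (135+1)(187+1)/(51+1) − 1 = 136·188/52 − 1
= 25568/52 − 1 ≈ 491.7 − 1 ≈ 490.7 → 491

N ≈ 491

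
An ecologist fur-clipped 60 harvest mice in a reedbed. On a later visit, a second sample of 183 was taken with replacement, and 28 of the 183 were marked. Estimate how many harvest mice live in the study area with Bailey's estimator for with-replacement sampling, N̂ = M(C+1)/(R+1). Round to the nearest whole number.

N̂ = 60·(183+1)/(28+1) = 60·184/29 = 11040/29 ≈ 380.7 → 381

N ≈ 381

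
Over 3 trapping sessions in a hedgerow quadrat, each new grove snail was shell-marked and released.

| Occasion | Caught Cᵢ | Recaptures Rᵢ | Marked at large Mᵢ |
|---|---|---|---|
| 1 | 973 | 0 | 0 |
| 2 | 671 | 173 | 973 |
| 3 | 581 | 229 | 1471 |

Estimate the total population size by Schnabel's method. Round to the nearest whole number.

N ≈ 3750

Σ MᵢCᵢ = 0·973 + 973·671 + 1471·581 = 0 + 652883 + 854651 = 1507534
Σ Rᵢ = 0 + 173 + 229 = 402
N̂ = 1507534 / 402 ≈ 3750.1 → 3750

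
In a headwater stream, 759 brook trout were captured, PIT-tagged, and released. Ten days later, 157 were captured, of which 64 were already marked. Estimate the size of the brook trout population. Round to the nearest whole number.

If marked individuals mix randomly, R/C ≈ M/N, giving N ≈ M·C/R.
N = (759 × 157) / 64 = 119163 / 64 ≈ 1861.9 → 1862

N ≈ 1862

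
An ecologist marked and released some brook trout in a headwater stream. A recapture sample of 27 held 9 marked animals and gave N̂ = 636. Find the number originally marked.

M = 212

From N = M·C/R: M = N·R / C = 636·9 / 27 = 5724 / 27 = 212.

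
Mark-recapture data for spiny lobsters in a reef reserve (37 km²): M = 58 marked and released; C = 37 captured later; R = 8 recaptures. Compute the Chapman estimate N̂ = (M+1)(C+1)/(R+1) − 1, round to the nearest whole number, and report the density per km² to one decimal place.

N̂ = 59·38/9 − 1 = 2242/9 − 1 ≈ 248.1 → 248
Density = N̂ / area = 248 / 37 ≈ 6.70 → 6.7 per km²

density ≈ 6.7 spiny lobsters per km²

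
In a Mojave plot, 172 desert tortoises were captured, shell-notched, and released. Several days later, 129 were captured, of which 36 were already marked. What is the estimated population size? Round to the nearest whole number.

If marked individuals mix randomly, R/C ≈ M/N, giving N ≈ M·C/R.
N = (172 × 129) / 36 = 22188 / 36 ≈ 616.3 → 616

N ≈ 616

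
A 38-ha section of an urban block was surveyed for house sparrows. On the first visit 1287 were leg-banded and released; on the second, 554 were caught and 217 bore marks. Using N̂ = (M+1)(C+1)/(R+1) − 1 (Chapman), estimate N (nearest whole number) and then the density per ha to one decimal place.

N̂ = 1288·555/218 − 1 = 714840/218 − 1 ≈ 3278.1 → 3278
Density = N̂ / area = 3278 / 38 ≈ 86.26 → 86.3 per ha

density ≈ 86.3 house sparrows per ha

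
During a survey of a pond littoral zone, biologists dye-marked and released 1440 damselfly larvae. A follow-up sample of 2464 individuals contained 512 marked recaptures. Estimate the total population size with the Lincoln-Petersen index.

N = 6930

Lincoln-Petersen assumes M/N = R/C, so N = M·C / R.
N = (1440 × 2464) / 512 = 3548160 / 512 = 6930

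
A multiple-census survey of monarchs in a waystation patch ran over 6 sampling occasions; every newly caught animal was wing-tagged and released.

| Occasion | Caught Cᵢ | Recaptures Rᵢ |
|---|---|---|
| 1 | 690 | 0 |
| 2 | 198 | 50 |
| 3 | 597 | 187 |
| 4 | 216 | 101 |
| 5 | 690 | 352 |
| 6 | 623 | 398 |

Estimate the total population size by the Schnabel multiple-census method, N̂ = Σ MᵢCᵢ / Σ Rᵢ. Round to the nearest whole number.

Marked at large before each occasion: Mᵢ = Σⱼ<ᵢ (Cⱼ − Rⱼ) → M1=0, M2=690, M3=838, M4=1248, M5=1363, M6=1701
Σ MᵢCᵢ = 0·690 + 690·198 + 838·597 + 1248·216 + 1363·690 + 1701·623 = 0 + 136620 + 500286 + 269568 + 940470 + 1059723 = 2906667
Σ Rᵢ = 0 + 50 + 187 + 101 + 352 + 398 = 1088
N̂ = 2906667 / 1088 ≈ 2671.6 → 2672

N ≈ 2672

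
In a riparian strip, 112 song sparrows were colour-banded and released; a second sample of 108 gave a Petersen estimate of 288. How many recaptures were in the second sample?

R = 42

From N = M·C/R: R = M·C / N = 112·108 / 288 = 12096 / 288 = 42.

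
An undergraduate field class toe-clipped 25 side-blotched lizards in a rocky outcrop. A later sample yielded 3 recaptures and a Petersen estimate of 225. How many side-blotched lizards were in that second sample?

C = 27

From N = M·C/R: C = N·R / M = 225·3 / 25 = 675 / 25 = 27.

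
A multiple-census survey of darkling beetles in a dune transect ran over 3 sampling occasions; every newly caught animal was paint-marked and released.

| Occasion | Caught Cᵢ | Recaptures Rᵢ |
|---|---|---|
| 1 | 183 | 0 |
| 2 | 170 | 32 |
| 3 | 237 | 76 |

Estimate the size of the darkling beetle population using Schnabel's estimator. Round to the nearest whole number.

Marked at large before each occasion: Mᵢ = Σⱼ<ᵢ (Cⱼ − Rⱼ) → M1=0, M2=183, M3=321
Σ MᵢCᵢ = 0·183 + 183·170 + 321·237 = 0 + 31110 + 76077 = 107187
Σ Rᵢ = 0 + 32 + 76 = 108
N̂ = 107187 / 108 ≈ 992.47 → 992

N ≈ 992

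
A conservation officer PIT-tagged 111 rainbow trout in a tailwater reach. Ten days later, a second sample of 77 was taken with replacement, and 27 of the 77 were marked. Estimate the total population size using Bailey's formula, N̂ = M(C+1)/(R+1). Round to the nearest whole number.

N̂ = 111·(77+1)/(27+1) = 111·78/28 = 8658/28 ≈ 309.2 → 309

N ≈ 309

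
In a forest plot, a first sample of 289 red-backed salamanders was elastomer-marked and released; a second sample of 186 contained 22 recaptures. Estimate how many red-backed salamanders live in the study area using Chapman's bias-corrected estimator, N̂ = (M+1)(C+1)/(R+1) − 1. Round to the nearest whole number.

N̂ = (289+1)(186+1)/(22+1) − 1 = 290·187/23 − 1
= 54230/23 − 1 ≈ 2357.8 − 1 ≈ 2356.8 → 2357

N ≈ 2357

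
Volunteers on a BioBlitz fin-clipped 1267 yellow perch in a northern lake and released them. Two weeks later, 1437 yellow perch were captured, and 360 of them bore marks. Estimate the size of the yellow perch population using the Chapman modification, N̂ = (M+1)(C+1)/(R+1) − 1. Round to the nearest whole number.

N̂ = (1267+1)(1437+1)/(360+1) − 1 = 1268·1438/361 − 1
= 1823384/361 − 1 ≈ 5050.9 − 1 ≈ 5049.9 → 5050

N ≈ 5050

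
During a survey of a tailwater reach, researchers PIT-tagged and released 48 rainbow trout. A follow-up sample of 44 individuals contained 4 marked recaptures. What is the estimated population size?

N = (48 × 44) / 4 = 2112 / 4 = 528

N = 528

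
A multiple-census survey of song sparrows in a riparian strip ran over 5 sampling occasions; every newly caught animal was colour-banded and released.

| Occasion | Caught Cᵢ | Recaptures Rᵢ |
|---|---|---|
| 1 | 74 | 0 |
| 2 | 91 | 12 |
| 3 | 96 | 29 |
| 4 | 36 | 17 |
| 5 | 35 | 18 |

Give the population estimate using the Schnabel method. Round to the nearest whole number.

Marked at large before each occasion: Mᵢ = Σⱼ<ᵢ (Cⱼ − Rⱼ) → M1=0, M2=74, M3=153, M4=220, M5=239
Σ MᵢCᵢ = 0·74 + 74·91 + 153·96 + 220·36 + 239·35 = 0 + 6734 + 14688 + 7920 + 8365 = 37707
Σ Rᵢ = 0 + 12 + 29 + 17 + 18 = 76
N̂ = 37707 / 76 ≈ 496.1 → 496

N ≈ 496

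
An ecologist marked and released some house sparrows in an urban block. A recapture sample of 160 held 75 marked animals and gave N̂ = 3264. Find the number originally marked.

M = 1530

From N = M·C/R: M = N·R / C = 3264·75 / 160 = 244800 / 160 = 1530.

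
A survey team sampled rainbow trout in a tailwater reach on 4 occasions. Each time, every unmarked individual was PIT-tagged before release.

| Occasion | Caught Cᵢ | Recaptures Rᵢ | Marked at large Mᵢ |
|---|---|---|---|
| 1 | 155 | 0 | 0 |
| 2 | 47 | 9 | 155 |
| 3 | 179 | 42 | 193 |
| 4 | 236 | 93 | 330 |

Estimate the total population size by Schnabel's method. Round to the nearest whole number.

Σ MᵢCᵢ = 0·155 + 155·47 + 193·179 + 330·236 = 0 + 7285 + 34547 + 77880 = 119712
Σ Rᵢ = 0 + 9 + 42 + 93 = 144
N̂ = 119712 / 144 ≈ 831.3 → 831

N ≈ 831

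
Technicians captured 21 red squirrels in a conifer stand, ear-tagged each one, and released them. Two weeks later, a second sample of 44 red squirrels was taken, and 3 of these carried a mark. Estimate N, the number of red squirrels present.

N = 308

The marked fraction in the recapture sample should equal the marked fraction in the population: 3/44 = 21/N.
N = (21 × 44) / 3 = 924 / 3 = 308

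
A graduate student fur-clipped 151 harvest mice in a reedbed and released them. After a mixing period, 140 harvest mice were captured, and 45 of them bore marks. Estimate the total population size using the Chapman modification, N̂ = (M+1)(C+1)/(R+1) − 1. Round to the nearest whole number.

N ≈ 465

N̂ = (151+1)(140+1)/(45+1) − 1 = 152·141/46 − 1
= 21432/46 − 1 ≈ 465.9 − 1 ≈ 464.9 → 465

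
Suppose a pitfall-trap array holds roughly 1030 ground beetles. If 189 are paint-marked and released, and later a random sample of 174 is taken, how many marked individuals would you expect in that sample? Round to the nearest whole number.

The marked fraction of the population is 189/1030, so in a sample of 174 expect C·(M/N) marked.
E[R] = 189 × 174 / 1030 = 32886 / 1030 ≈ 31.9 → 32

expected recaptures ≈ 32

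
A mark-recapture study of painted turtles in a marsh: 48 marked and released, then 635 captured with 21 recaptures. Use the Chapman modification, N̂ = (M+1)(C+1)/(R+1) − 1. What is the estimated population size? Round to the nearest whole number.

N ≈ 1416

N̂ = (48+1)(635+1)/(21+1) − 1 = 49·636/22 − 1
= 31164/22 − 1 ≈ 1416.5 − 1 ≈ 1415.5 → 1416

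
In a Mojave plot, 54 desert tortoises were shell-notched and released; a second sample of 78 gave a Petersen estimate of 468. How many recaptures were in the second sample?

From N = M·C/R: R = M·C / N = 54·78 / 468 = 4212 / 468 = 9.

R = 9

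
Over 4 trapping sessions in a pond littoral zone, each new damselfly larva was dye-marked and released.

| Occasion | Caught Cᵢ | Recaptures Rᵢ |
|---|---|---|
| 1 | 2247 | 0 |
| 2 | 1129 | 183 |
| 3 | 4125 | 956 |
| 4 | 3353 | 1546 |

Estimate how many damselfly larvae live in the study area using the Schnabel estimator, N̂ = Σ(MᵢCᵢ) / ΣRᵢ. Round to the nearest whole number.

Marked at large before each occasion: Mᵢ = Σⱼ<ᵢ (Cⱼ − Rⱼ) → M1=0, M2=2247, M3=3193, M4=6362
Σ MᵢCᵢ = 0·2247 + 2247·1129 + 3193·4125 + 6362·3353 = 0 + 2536863 + 13171125 + 21331786 = 37039774
Σ Rᵢ = 0 + 183 + 956 + 1546 = 2685
N̂ = 37039774 / 2685 ≈ 13795.1 → 13795

N ≈ 13,795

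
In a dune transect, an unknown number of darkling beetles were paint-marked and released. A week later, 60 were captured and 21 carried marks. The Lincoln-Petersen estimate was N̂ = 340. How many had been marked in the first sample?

M = 119

From N = M·C/R: M = N·R / C = 340·21 / 60 = 7140 / 60 = 119.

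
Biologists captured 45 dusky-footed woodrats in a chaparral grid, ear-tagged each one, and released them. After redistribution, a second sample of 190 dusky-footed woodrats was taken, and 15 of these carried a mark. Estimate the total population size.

The marked fraction in the recapture sample should equal the marked fraction in the population: 15/190 = 45/N.
N = (45 × 190) / 15 = 8550 / 15 = 570

N = 570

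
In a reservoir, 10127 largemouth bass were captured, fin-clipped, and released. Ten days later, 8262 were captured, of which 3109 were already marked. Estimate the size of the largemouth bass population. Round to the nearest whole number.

N ≈ 26,912

N = (10127 × 8262) / 3109 = 83669274 / 3109 ≈ 26912.0 → 26912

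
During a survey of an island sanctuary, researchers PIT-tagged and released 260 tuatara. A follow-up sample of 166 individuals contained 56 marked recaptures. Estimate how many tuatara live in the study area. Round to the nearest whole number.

If marked individuals mix randomly, R/C ≈ M/N, giving N ≈ M·C/R.
N = (260 × 166) / 56 = 43160 / 56 ≈ 770.7 → 771

N ≈ 771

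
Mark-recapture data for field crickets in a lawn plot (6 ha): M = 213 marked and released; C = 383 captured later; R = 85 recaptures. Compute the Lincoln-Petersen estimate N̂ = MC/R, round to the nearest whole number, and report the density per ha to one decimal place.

density ≈ 160.0 field crickets per ha

N̂ = 213·383/85 = 81579/85 ≈ 959.8 → 960
Density = N̂ / area = 960 / 6 = 160.0 per ha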